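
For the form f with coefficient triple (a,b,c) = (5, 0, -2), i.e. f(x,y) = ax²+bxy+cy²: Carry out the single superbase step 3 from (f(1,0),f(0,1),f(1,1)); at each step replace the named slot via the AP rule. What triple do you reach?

start (5,-2,3) = (f(1,0),f(0,1),f(1,1))
replace slot 3: 2·(5+(-2)) − 3 = 3 → (5,-2,3)

5,-2,3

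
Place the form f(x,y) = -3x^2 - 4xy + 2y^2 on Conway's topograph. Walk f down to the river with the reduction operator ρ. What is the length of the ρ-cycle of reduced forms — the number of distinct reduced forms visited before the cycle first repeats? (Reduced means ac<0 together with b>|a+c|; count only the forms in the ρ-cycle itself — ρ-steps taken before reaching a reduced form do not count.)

D = 40, ⌊√D⌋ = 6
descent: ρ → (2,4,-3)  [lands on river]
river: ρ → (-3,2,3)
river: ρ → (3,4,-2)
river: ρ → (-2,4,3)
river: ρ → (3,2,-3)
river: ρ → (-3,4,2)
ρ-cycle length = 6 (tail of 1 descent step not counted)

6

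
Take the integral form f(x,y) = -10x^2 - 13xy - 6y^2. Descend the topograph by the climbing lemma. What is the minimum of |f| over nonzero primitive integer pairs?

translate: b→-7 (≡13 mod 20), so (10,13,6)→(10,-7,3)
flip: (10,-7,3)→(3,7,10)
translate: b→1 (≡7 mod 6), so (3,7,10)→(3,1,6)
reduced (well bottom): (3,1,6) with a≤c, −a<b≤a
well minimum |f| = |-3| = 3 (negative-definite)

3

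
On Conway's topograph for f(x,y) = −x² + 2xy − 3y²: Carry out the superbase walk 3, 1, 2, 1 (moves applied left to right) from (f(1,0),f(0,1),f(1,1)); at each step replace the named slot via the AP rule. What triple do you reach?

start (-1,-3,-2) = (f(1,0),f(0,1),f(1,1))
replace slot 3: 2·((-1)+(-3)) − (-2) = -6 → (-1,-3,-6)
replace slot 1: 2·((-3)+(-6)) − (-1) = -17 → (-17,-3,-6)
replace slot 2: 2·((-17)+(-6)) − (-3) = -43 → (-17,-43,-6)
replace slot 1: 2·((-43)+(-6)) − (-17) = -81 → (-81,-43,-6)

-81,-43,-6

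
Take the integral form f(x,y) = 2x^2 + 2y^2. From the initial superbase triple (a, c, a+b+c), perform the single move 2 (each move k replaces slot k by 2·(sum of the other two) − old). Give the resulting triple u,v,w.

start (2,2,4) = (f(1,0),f(0,1),f(1,1))
replace slot 2: 2·(2+4) − 2 = 10 → (2,10,4)

2,10,4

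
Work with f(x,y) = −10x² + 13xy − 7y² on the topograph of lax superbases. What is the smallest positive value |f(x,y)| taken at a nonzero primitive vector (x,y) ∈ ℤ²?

translate: b→7 (≡-13 mod 20), so (10,-13,7)→(10,7,4)
flip: (10,7,4)→(4,-7,10)
translate: b→1 (≡-7 mod 8), so (4,-7,10)→(4,1,7)
reduced (well bottom): (4,1,7) with a≤c, −a<b≤a
well minimum |f| = |-4| = 4 (negative-definite)

4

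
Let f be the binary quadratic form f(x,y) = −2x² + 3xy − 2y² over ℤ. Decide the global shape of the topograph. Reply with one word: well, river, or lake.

D = b²−4ac = 3² − 4·(-2)·(-2) = -7
D < 0 ⇒ definite ⇒ every region one sign ⇒ single well

well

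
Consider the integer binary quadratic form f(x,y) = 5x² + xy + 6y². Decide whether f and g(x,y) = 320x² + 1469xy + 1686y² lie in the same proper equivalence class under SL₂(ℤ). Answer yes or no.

D₁ = -119, D₂ = -119
f: reduced (well bottom): (5,1,6) with a≤c, −a<b≤a
g: translate: b→189 (≡1469 mod 640), so (320,1469,1686)→(320,189,28)
g: flip: (320,189,28)→(28,-189,320)
g: translate: b→-21 (≡-189 mod 56), so (28,-189,320)→(28,-21,5)
g: flip: (28,-21,5)→(5,21,28)
g: translate: b→1 (≡21 mod 10), so (5,21,28)→(5,1,6)
g: reduced (well bottom): (5,1,6) with a≤c, −a<b≤a
reduced forms (5, 1, 6) vs (5, 1, 6) ⇒ equivalent

yes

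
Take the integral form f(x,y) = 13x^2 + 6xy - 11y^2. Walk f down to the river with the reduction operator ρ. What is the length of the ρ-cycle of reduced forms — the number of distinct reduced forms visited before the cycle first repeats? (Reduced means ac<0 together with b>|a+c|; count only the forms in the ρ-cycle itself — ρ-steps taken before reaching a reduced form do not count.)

D = 608, ⌊√D⌋ = 24
river: ρ → (-11,16,8)
river: ρ → (8,16,-11)
river: ρ → (-11,6,13)
river: ρ → (13,20,-4)
river: ρ → (-4,20,13)
river: ρ → (13,6,-11)
ρ-cycle length = 6 (tail of 0 descent steps not counted)

6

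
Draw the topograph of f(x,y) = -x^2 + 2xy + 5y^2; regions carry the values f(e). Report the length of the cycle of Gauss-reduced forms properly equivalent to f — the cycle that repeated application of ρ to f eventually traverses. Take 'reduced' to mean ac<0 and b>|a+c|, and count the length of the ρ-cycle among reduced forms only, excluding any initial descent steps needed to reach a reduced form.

D = 24, ⌊√D⌋ = 4
descent: ρ → (5,-2,-1)
descent: ρ → (-1,4,2)  [lands on river]
river: ρ → (2,4,-1)
ρ-cycle length = 2 (tail of 2 descent steps not counted)

2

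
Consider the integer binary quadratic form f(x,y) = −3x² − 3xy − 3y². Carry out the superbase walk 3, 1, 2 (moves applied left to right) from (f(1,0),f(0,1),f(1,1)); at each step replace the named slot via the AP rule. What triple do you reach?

start (-3,-3,-9) = (f(1,0),f(0,1),f(1,1))
replace slot 3: 2·((-3)+(-3)) − (-9) = -3 → (-3,-3,-3)
replace slot 1: 2·((-3)+(-3)) − (-3) = -9 → (-9,-3,-3)
replace slot 2: 2·((-9)+(-3)) − (-3) = -21 → (-9,-21,-3)

-9,-21,-3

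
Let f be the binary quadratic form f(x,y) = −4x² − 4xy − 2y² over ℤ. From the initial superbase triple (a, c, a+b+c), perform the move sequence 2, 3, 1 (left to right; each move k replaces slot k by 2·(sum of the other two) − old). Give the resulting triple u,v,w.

start (-4,-2,-10) = (f(1,0),f(0,1),f(1,1))
replace slot 2: 2·((-4)+(-10)) − (-2) = -26 → (-4,-26,-10)
replace slot 3: 2·((-4)+(-26)) − (-10) = -50 → (-4,-26,-50)
replace slot 1: 2·((-26)+(-50)) − (-4) = -148 → (-148,-26,-50)

-148,-26,-50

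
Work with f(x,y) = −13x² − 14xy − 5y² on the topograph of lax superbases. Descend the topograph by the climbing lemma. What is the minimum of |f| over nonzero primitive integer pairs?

translate: b→-12 (≡14 mod 26), so (13,14,5)→(13,-12,4)
flip: (13,-12,4)→(4,12,13)
translate: b→4 (≡12 mod 8), so (4,12,13)→(4,4,5)
reduced (well bottom): (4,4,5) with a≤c, −a<b≤a
well minimum |f| = |-4| = 4 (negative-definite)

4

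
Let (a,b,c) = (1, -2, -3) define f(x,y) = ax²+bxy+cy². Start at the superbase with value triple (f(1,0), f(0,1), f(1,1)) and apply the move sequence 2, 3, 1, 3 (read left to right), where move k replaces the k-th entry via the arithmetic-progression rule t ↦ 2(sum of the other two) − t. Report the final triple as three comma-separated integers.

start (1,-3,-4) = (f(1,0),f(0,1),f(1,1))
replace slot 2: 2·(1+(-4)) − (-3) = -3 → (1,-3,-4)
replace slot 3: 2·(1+(-3)) − (-4) = 0 → (1,-3,0)
replace slot 1: 2·((-3)+0) − 1 = -7 → (-7,-3,0)
replace slot 3: 2·((-7)+(-3)) − 0 = -20 → (-7,-3,-20)

-7,-3,-20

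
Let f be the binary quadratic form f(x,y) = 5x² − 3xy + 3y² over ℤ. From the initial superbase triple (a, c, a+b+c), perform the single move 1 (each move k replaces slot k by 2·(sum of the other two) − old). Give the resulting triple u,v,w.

start (5,3,5) = (f(1,0),f(0,1),f(1,1))
replace slot 1: 2·(3+5) − 5 = 11 → (11,3,5)

11,3,5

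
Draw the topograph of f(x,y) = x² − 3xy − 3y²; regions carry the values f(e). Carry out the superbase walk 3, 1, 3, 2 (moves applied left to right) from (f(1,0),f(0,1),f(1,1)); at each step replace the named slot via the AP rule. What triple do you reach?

start (1,-3,-5) = (f(1,0),f(0,1),f(1,1))
replace slot 3: 2·(1+(-3)) − (-5) = 1 → (1,-3,1)
replace slot 1: 2·((-3)+1) − 1 = -5 → (-5,-3,1)
replace slot 3: 2·((-5)+(-3)) − 1 = -17 → (-5,-3,-17)
replace slot 2: 2·((-5)+(-17)) − (-3) = -41 → (-5,-41,-17)

-5,-41,-17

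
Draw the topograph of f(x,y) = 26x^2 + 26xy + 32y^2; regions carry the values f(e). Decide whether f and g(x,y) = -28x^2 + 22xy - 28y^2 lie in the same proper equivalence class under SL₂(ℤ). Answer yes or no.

D₁ = -2652, D₂ = -2652
f: reduced (well bottom): (26,26,32) with a≤c, −a<b≤a
g is negative-definite; reduce −g:
−g: flip: (28,-22,28)→(28,22,28)
−g: reduced (well bottom): (28,22,28) with a≤c, −a<b≤a
flip sign back: reduced form of g is (-28,-22,-28)
reduced forms (26, 26, 32) vs (-28, -22, -28) ⇒ inequivalent

no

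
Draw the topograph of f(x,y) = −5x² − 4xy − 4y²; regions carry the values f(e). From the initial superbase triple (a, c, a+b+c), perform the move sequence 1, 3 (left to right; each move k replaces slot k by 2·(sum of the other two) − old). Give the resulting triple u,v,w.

start (-5,-4,-13) = (f(1,0),f(0,1),f(1,1))
replace slot 1: 2·((-4)+(-13)) − (-5) = -29 → (-29,-4,-13)
replace slot 3: 2·((-29)+(-4)) − (-13) = -53 → (-29,-4,-53)

-29,-4,-53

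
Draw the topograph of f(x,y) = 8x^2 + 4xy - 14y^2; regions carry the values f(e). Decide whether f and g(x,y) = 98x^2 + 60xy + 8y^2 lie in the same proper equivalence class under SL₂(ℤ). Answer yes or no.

D₁ = 464, D₂ = 464
river cycle of f (length 10): (8, 20, -2), (-2, 20, 8), (8, 12, -10), (-10, 8, 10), (10, 12, -8), (-8, 20, 2), (2, 20, -8), (-8, 12, 10), (10, 8, -10), (-10, 12, 8)
river cycle of g (length 10): (8, 20, -2), (-2, 20, 8), (8, 12, -10), (-10, 8, 10), (10, 12, -8), (-8, 20, 2), (2, 20, -8), (-8, 12, 10), (10, 8, -10), (-10, 12, 8)
cycles coincide ⇒ equivalent

yes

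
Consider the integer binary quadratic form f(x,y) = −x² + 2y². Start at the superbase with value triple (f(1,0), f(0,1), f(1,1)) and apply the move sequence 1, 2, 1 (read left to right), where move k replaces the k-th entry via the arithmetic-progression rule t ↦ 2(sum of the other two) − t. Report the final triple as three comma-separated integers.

start (-1,2,1) = (f(1,0),f(0,1),f(1,1))
replace slot 1: 2·(2+1) − (-1) = 7 → (7,2,1)
replace slot 2: 2·(7+1) − 2 = 14 → (7,14,1)
replace slot 1: 2·(14+1) − 7 = 23 → (23,14,1)

23,14,1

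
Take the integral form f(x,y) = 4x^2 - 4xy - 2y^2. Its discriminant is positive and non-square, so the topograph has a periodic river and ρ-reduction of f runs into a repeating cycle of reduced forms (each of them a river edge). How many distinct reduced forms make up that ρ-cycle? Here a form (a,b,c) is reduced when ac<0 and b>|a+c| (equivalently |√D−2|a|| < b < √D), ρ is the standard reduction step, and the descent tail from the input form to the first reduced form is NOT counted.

D = 48, ⌊√D⌋ = 6
descent: ρ → (-2,4,4)  [lands on river]
river: ρ → (4,4,-2)
ρ-cycle length = 2 (tail of 1 descent step not counted)

2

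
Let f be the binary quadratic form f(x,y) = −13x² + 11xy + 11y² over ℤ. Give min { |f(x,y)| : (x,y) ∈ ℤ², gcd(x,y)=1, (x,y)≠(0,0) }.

river: ρ → (11,11,-13)
river: ρ → (-13,15,9)
river: ρ → (9,21,-7)
river: ρ → (-7,21,9)
river: ρ → (9,15,-13)
river: ρ → (-13,11,11)
closes: descent 0, river 6
min |a| on river = 7

7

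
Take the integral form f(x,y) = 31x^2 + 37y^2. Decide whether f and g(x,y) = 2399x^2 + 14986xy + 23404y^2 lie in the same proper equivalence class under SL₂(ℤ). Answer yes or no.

D₁ = -4588, D₂ = -4588
f: reduced (well bottom): (31,0,37) with a≤c, −a<b≤a
g: translate: b→592 (≡14986 mod 4798), so (2399,14986,23404)→(2399,592,37)
g: flip: (2399,592,37)→(37,-592,2399)
g: translate: b→0 (≡-592 mod 74), so (37,-592,2399)→(37,0,31)
g: flip: (37,0,31)→(31,0,37)
g: reduced (well bottom): (31,0,37) with a≤c, −a<b≤a
reduced forms (31, 0, 37) vs (31, 0, 37) ⇒ equivalent

yes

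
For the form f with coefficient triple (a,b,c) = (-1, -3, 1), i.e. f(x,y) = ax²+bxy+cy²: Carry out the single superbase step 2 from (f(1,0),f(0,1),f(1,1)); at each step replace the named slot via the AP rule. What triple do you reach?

start (-1,1,-3) = (f(1,0),f(0,1),f(1,1))
replace slot 2: 2·((-1)+(-3)) − 1 = -9 → (-1,-9,-3)

-1,-9,-3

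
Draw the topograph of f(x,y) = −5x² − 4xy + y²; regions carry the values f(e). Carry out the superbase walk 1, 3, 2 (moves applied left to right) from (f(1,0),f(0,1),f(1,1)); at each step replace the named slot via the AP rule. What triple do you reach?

start (-5,1,-8) = (f(1,0),f(0,1),f(1,1))
replace slot 1: 2·(1+(-8)) − (-5) = -9 → (-9,1,-8)
replace slot 3: 2·((-9)+1) − (-8) = -8 → (-9,1,-8)
replace slot 2: 2·((-9)+(-8)) − 1 = -35 → (-9,-35,-8)

-9,-35,-8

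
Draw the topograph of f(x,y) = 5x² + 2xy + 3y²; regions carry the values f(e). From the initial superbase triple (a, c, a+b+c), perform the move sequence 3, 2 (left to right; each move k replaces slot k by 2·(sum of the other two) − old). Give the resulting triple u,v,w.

start (5,3,10) = (f(1,0),f(0,1),f(1,1))
replace slot 3: 2·(5+3) − 10 = 6 → (5,3,6)
replace slot 2: 2·(5+6) − 3 = 19 → (5,19,6)

5,19,6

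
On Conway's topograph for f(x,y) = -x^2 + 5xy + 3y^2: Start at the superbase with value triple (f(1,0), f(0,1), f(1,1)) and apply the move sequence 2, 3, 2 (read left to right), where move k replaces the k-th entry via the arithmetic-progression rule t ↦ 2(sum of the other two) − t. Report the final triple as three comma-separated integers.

start (-1,3,7) = (f(1,0),f(0,1),f(1,1))
replace slot 2: 2·((-1)+7) − 3 = 9 → (-1,9,7)
replace slot 3: 2·((-1)+9) − 7 = 9 → (-1,9,9)
replace slot 2: 2·((-1)+9) − 9 = 7 → (-1,7,9)

-1,7,9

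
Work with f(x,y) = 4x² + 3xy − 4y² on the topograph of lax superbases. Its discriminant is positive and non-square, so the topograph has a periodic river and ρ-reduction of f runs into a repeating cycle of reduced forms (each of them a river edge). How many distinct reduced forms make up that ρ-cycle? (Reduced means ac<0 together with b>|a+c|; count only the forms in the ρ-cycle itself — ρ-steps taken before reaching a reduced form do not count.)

D = 73, ⌊√D⌋ = 8
river: ρ → (-4,5,3)
river: ρ → (3,7,-2)
river: ρ → (-2,5,6)
river: ρ → (6,7,-1)
river: ρ → (-1,7,6)
river: ρ → (6,5,-2)
river: ρ → (-2,7,3)
river: ρ → (3,5,-4)
river: ρ → (-4,3,4)
river: ρ → (4,5,-3)
river: ρ → (-3,7,2)
river: ρ → (2,5,-6)
river: ρ → (-6,7,1)
river: ρ → (1,7,-6)
river: ρ → (-6,5,2)
river: ρ → (2,7,-3)
river: ρ → (-3,5,4)
river: ρ → (4,3,-4)
ρ-cycle length = 18 (tail of 0 descent steps not counted)

18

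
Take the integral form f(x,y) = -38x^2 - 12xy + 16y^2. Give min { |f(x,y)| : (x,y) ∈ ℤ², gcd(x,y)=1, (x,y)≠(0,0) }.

descent: ρ → (16,44,-10)  [lands on river]
river: ρ → (-10,36,32)
river: ρ → (32,28,-14)
river: ρ → (-14,28,32)
river: ρ → (32,36,-10)
river: ρ → (-10,44,16)
river: ρ → (16,20,-34)
river: ρ → (-34,48,2)
river: ρ → (2,48,-34)
river: ρ → (-34,20,16)
closes: descent 1, river 10
min |a| on river = 2

2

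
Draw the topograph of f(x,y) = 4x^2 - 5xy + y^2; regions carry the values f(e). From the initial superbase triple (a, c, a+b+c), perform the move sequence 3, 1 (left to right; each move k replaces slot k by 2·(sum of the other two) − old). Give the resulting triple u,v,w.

start (4,1,0) = (f(1,0),f(0,1),f(1,1))
replace slot 3: 2·(4+1) − 0 = 10 → (4,1,10)
replace slot 1: 2·(1+10) − 4 = 18 → (18,1,10)

18,1,10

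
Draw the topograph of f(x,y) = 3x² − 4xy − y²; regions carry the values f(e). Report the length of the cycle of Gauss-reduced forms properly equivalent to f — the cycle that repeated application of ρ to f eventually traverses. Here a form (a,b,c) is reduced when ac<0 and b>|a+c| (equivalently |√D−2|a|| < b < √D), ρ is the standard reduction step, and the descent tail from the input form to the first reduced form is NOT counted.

D = 28, ⌊√D⌋ = 5
descent: ρ → (-1,4,3)  [lands on river]
river: ρ → (3,2,-2)
river: ρ → (-2,2,3)
river: ρ → (3,4,-1)
ρ-cycle length = 4 (tail of 1 descent step not counted)

4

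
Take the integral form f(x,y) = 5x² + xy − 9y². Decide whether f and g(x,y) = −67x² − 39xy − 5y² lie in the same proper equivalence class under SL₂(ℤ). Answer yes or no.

D₁ = 181, D₂ = 181
river cycle of f (length 10): (5, 11, -3), (-3, 13, 1), (1, 13, -3), (-3, 11, 5), (5, 9, -5), (-5, 11, 3), (3, 13, -1), (-1, 13, 3), (3, 11, -5), (-5, 9, 5)
river cycle of g (length 10): (-5, 9, 5), (5, 11, -3), (-3, 13, 1), (1, 13, -3), (-3, 11, 5), (5, 9, -5), (-5, 11, 3), (3, 13, -1), (-1, 13, 3), (3, 11, -5)
cycles coincide ⇒ equivalent

yes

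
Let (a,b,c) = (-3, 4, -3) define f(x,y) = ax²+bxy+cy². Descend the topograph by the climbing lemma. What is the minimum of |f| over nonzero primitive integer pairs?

translate: b→2 (≡-4 mod 6), so (3,-4,3)→(3,2,2)
flip: (3,2,2)→(2,-2,3)
translate: b→2 (≡-2 mod 4), so (2,-2,3)→(2,2,3)
reduced (well bottom): (2,2,3) with a≤c, −a<b≤a
well minimum |f| = |-2| = 2 (negative-definite)

2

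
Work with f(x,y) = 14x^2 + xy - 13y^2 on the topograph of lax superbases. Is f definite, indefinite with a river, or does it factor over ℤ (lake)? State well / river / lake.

D = b²−4ac = 1² − 4·14·(-13) = 729
D = 27² is a perfect square ⇒ form factors over ℤ ⇒ lakes

lake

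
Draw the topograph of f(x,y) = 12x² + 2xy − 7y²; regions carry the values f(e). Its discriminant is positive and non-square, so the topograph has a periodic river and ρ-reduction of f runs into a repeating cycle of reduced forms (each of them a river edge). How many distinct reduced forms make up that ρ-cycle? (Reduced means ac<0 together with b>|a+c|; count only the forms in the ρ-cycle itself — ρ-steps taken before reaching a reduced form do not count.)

D = 340, ⌊√D⌋ = 18
descent: ρ → (-7,12,7)  [lands on river]
river: ρ → (7,16,-3)
river: ρ → (-3,14,12)
river: ρ → (12,10,-5)
river: ρ → (-5,10,12)
river: ρ → (12,14,-3)
river: ρ → (-3,16,7)
river: ρ → (7,12,-7)
river: ρ → (-7,16,3)
river: ρ → (3,14,-12)
river: ρ → (-12,10,5)
river: ρ → (5,10,-12)
river: ρ → (-12,14,3)
river: ρ → (3,16,-7)
ρ-cycle length = 14 (tail of 1 descent step not counted)

14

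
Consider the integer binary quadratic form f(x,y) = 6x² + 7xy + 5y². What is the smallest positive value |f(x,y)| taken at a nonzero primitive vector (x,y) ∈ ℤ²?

translate: b→-5 (≡7 mod 12), so (6,7,5)→(6,-5,4)
flip: (6,-5,4)→(4,5,6)
translate: b→-3 (≡5 mod 8), so (4,5,6)→(4,-3,5)
reduced (well bottom): (4,-3,5) with a≤c, −a<b≤a
well minimum = a = 4

4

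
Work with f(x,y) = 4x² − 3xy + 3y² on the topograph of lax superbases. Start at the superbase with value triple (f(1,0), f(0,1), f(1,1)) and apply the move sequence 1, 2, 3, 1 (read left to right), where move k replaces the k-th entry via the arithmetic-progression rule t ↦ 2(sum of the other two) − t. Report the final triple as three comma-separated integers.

start (4,3,4) = (f(1,0),f(0,1),f(1,1))
replace slot 1: 2·(3+4) − 4 = 10 → (10,3,4)
replace slot 2: 2·(10+4) − 3 = 25 → (10,25,4)
replace slot 3: 2·(10+25) − 4 = 66 → (10,25,66)
replace slot 1: 2·(25+66) − 10 = 172 → (172,25,66)

172,25,66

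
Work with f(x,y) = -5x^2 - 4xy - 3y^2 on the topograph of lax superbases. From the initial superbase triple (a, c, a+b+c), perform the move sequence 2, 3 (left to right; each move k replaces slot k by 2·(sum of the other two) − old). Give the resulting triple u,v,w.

start (-5,-3,-12) = (f(1,0),f(0,1),f(1,1))
replace slot 2: 2·((-5)+(-12)) − (-3) = -31 → (-5,-31,-12)
replace slot 3: 2·((-5)+(-31)) − (-12) = -60 → (-5,-31,-60)

-5,-31,-60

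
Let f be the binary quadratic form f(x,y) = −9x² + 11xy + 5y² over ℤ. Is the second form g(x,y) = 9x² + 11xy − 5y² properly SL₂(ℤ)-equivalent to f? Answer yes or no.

D₁ = 301, D₂ = 301
river cycle of f (length 10): (5, 9, -11), (-11, 13, 3), (3, 17, -1), (-1, 17, 3), (3, 13, -11), (-11, 9, 5), (5, 11, -9), (-9, 7, 7), (7, 7, -9), (-9, 11, 5)
river cycle of g (length 10): (-5, 9, 11), (11, 13, -3), (-3, 17, 1), (1, 17, -3), (-3, 13, 11), (11, 9, -5), (-5, 11, 9), (9, 7, -7), (-7, 7, 9), (9, 11, -5)
cycles differ ⇒ inequivalent

no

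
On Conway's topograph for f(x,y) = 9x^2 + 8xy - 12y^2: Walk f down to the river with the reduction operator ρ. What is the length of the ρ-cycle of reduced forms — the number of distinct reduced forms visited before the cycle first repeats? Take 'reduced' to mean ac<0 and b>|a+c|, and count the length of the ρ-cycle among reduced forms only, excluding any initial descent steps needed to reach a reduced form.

D = 496, ⌊√D⌋ = 22
river: ρ → (-12,16,5)
river: ρ → (5,14,-15)
river: ρ → (-15,16,4)
river: ρ → (4,16,-15)
river: ρ → (-15,14,5)
river: ρ → (5,16,-12)
river: ρ → (-12,8,9)
river: ρ → (9,10,-11)
river: ρ → (-11,12,8)
river: ρ → (8,20,-3)
river: ρ → (-3,22,1)
river: ρ → (1,22,-3)
river: ρ → (-3,20,8)
river: ρ → (8,12,-11)
river: ρ → (-11,10,9)
river: ρ → (9,8,-12)
ρ-cycle length = 16 (tail of 0 descent steps not counted)

16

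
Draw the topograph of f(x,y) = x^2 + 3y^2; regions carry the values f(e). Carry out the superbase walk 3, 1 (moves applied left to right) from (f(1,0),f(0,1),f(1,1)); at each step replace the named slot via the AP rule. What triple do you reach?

start (1,3,4) = (f(1,0),f(0,1),f(1,1))
replace slot 3: 2·(1+3) − 4 = 4 → (1,3,4)
replace slot 1: 2·(3+4) − 1 = 13 → (13,3,4)

13,3,4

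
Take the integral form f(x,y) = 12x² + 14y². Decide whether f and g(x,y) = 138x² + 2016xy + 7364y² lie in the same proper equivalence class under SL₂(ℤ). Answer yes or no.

D₁ = -672, D₂ = -672
f: reduced (well bottom): (12,0,14) with a≤c, −a<b≤a
g: translate: b→84 (≡2016 mod 276), so (138,2016,7364)→(138,84,14)
g: flip: (138,84,14)→(14,-84,138)
g: translate: b→0 (≡-84 mod 28), so (14,-84,138)→(14,0,12)
g: flip: (14,0,12)→(12,0,14)
g: reduced (well bottom): (12,0,14) with a≤c, −a<b≤a
reduced forms (12, 0, 14) vs (12, 0, 14) ⇒ equivalent

yes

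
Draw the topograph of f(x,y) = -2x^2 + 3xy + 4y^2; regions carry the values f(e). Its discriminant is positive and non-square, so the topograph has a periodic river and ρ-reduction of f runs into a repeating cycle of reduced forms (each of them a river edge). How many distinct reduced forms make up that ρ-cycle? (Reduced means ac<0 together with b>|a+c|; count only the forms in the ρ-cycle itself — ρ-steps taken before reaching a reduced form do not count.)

D = 41, ⌊√D⌋ = 6
river: ρ → (4,5,-1)
river: ρ → (-1,5,4)
river: ρ → (4,3,-2)
river: ρ → (-2,5,2)
river: ρ → (2,3,-4)
river: ρ → (-4,5,1)
river: ρ → (1,5,-4)
river: ρ → (-4,3,2)
river: ρ → (2,5,-2)
river: ρ → (-2,3,4)
ρ-cycle length = 10 (tail of 0 descent steps not counted)

10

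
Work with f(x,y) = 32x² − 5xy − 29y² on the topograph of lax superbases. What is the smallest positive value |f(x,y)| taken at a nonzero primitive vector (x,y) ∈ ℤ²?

descent: ρ → (-29,5,32)  [lands on river]
river: ρ → (32,59,-2)
river: ρ → (-2,61,2)
river: ρ → (2,59,-32)
river: ρ → (-32,5,29)
river: ρ → (29,53,-8)
river: ρ → (-8,59,8)
river: ρ → (8,53,-29)
closes: descent 1, river 8
min |a| on river = 2

2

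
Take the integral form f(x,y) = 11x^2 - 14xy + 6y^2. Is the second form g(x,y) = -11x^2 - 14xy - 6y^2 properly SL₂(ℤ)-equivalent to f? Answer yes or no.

D₁ = -68, D₂ = -68
f: translate: b→8 (≡-14 mod 22), so (11,-14,6)→(11,8,3)
f: flip: (11,8,3)→(3,-8,11)
f: translate: b→-2 (≡-8 mod 6), so (3,-8,11)→(3,-2,6)
f: reduced (well bottom): (3,-2,6) with a≤c, −a<b≤a
g is negative-definite; reduce −g:
−g: translate: b→-8 (≡14 mod 22), so (11,14,6)→(11,-8,3)
−g: flip: (11,-8,3)→(3,8,11)
−g: translate: b→2 (≡8 mod 6), so (3,8,11)→(3,2,6)
−g: reduced (well bottom): (3,2,6) with a≤c, −a<b≤a
flip sign back: reduced form of g is (-3,-2,-6)
reduced forms (3, -2, 6) vs (-3, -2, -6) ⇒ inequivalent

no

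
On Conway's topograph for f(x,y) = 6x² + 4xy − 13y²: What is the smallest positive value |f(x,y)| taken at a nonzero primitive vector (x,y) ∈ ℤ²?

descent: ρ → (-13,-4,6)
descent: ρ → (6,16,-3)  [lands on river]
river: ρ → (-3,14,11)
river: ρ → (11,8,-6)
river: ρ → (-6,16,3)
river: ρ → (3,14,-11)
river: ρ → (-11,8,6)
closes: descent 2, river 6
min |a| on river = 3

3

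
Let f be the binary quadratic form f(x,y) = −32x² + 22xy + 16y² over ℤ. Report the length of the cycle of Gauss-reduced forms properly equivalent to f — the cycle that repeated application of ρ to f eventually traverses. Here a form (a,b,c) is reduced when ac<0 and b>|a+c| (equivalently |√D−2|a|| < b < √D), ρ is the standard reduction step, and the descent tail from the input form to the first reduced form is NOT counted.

D = 2532, ⌊√D⌋ = 50
river: ρ → (16,42,-12)
river: ρ → (-12,30,34)
river: ρ → (34,38,-8)
river: ρ → (-8,42,24)
river: ρ → (24,6,-26)
river: ρ → (-26,46,4)
river: ρ → (4,50,-2)
river: ρ → (-2,50,4)
river: ρ → (4,46,-26)
river: ρ → (-26,6,24)
river: ρ → (24,42,-8)
river: ρ → (-8,38,34)
river: ρ → (34,30,-12)
river: ρ → (-12,42,16)
river: ρ → (16,22,-32)
river: ρ → (-32,42,6)
river: ρ → (6,42,-32)
river: ρ → (-32,22,16)
ρ-cycle length = 18 (tail of 0 descent steps not counted)

18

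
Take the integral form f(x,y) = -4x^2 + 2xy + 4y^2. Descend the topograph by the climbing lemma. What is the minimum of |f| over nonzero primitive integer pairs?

river: ρ → (4,6,-2)
river: ρ → (-2,6,4)
river: ρ → (4,2,-4)
river: ρ → (-4,6,2)
river: ρ → (2,6,-4)
river: ρ → (-4,2,4)
closes: descent 0, river 6
min |a| on river = 2

2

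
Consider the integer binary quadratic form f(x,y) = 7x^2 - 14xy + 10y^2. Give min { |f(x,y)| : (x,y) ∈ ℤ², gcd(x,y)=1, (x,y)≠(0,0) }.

translate: b→0 (≡-14 mod 14), so (7,-14,10)→(7,0,3)
flip: (7,0,3)→(3,0,7)
reduced (well bottom): (3,0,7) with a≤c, −a<b≤a
well minimum = a = 3

3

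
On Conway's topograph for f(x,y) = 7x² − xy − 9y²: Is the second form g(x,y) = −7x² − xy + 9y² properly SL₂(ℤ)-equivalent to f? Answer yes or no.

D₁ = 253, D₂ = 253
river cycle of f (length 6): (7, 13, -3), (-3, 11, 11), (11, 11, -3), (-3, 13, 7), (7, 15, -1), (-1, 15, 7)
river cycle of g (length 6): (-7, 13, 3), (3, 11, -11), (-11, 11, 3), (3, 13, -7), (-7, 15, 1), (1, 15, -7)
cycles differ ⇒ inequivalent

no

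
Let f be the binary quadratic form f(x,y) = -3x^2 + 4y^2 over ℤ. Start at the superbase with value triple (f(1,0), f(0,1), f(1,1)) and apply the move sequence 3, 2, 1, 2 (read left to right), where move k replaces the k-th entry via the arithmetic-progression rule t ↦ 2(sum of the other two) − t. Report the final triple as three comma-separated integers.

start (-3,4,1) = (f(1,0),f(0,1),f(1,1))
replace slot 3: 2·((-3)+4) − 1 = 1 → (-3,4,1)
replace slot 2: 2·((-3)+1) − 4 = -8 → (-3,-8,1)
replace slot 1: 2·((-8)+1) − (-3) = -11 → (-11,-8,1)
replace slot 2: 2·((-11)+1) − (-8) = -12 → (-11,-12,1)

-11,-12,1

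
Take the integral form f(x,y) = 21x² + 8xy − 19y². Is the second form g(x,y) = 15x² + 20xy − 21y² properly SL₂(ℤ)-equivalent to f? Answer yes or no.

D₁ = 1660, D₂ = 1660
river cycle of f (length 16): (-19, 30, 10), (10, 30, -19), (-19, 8, 21), (21, 34, -6), (-6, 38, 9), (9, 34, -14), (-14, 22, 21), (21, 20, -15), (-15, 40, 1), (1, 40, -15), … (6 more)
river cycle of g (length 16): (-21, 22, 14), (14, 34, -9), (-9, 38, 6), (6, 34, -21), (-21, 8, 19), (19, 30, -10), (-10, 30, 19), (19, 8, -21), (-21, 34, 6), (6, 38, -9), … (6 more)
cycles differ ⇒ inequivalent

no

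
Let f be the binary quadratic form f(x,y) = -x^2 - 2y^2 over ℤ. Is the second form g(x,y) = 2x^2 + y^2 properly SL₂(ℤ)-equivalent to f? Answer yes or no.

D₁ = -8, D₂ = -8
f is negative-definite; reduce −f:
−f: reduced (well bottom): (1,0,2) with a≤c, −a<b≤a
flip sign back: reduced form of f is (-1,0,-2)
g: flip: (2,0,1)→(1,0,2)
g: reduced (well bottom): (1,0,2) with a≤c, −a<b≤a
reduced forms (-1, 0, -2) vs (1, 0, 2) ⇒ inequivalent

no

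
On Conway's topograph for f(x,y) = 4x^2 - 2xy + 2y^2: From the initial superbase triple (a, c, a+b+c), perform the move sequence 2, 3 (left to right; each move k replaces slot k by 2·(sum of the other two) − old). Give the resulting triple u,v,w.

start (4,2,4) = (f(1,0),f(0,1),f(1,1))
replace slot 2: 2·(4+4) − 2 = 14 → (4,14,4)
replace slot 3: 2·(4+14) − 4 = 32 → (4,14,32)

4,14,32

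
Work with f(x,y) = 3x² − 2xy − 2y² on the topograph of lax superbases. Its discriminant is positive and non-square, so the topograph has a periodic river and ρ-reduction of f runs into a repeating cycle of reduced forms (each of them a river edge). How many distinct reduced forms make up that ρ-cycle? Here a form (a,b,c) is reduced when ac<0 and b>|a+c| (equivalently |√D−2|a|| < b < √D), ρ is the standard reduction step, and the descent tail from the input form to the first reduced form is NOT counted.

D = 28, ⌊√D⌋ = 5
descent: ρ → (-2,2,3)  [lands on river]
river: ρ → (3,4,-1)
river: ρ → (-1,4,3)
river: ρ → (3,2,-2)
ρ-cycle length = 4 (tail of 1 descent step not counted)

4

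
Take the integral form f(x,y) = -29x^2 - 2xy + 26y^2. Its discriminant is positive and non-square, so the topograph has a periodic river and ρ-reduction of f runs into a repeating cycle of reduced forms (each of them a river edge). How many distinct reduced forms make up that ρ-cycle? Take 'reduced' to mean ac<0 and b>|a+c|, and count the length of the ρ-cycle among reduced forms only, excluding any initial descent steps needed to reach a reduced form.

D = 3020, ⌊√D⌋ = 54
descent: ρ → (26,54,-1)  [lands on river]
river: ρ → (-1,54,26)
river: ρ → (26,50,-5)
river: ρ → (-5,50,26)
ρ-cycle length = 4 (tail of 1 descent step not counted)

4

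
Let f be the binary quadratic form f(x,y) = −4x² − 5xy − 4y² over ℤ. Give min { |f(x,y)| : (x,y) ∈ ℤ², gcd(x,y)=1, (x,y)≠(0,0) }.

translate: b→-3 (≡5 mod 8), so (4,5,4)→(4,-3,3)
flip: (4,-3,3)→(3,3,4)
reduced (well bottom): (3,3,4) with a≤c, −a<b≤a
well minimum |f| = |-3| = 3 (negative-definite)

3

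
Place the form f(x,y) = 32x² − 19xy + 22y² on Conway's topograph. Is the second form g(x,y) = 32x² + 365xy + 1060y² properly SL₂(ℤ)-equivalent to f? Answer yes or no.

D₁ = -2455, D₂ = -2455
f: flip: (32,-19,22)→(22,19,32)
f: reduced (well bottom): (22,19,32) with a≤c, −a<b≤a
g: translate: b→-19 (≡365 mod 64), so (32,365,1060)→(32,-19,22)
g: flip: (32,-19,22)→(22,19,32)
g: reduced (well bottom): (22,19,32) with a≤c, −a<b≤a
reduced forms (22, 19, 32) vs (22, 19, 32) ⇒ equivalent

yes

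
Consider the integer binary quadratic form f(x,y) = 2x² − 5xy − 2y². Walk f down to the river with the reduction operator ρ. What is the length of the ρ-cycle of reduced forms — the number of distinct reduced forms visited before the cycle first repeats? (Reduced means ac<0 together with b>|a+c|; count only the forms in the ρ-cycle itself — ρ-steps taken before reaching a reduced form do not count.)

D = 41, ⌊√D⌋ = 6
descent: ρ → (-2,5,2)  [lands on river]
river: ρ → (2,3,-4)
river: ρ → (-4,5,1)
river: ρ → (1,5,-4)
river: ρ → (-4,3,2)
river: ρ → (2,5,-2)
river: ρ → (-2,3,4)
river: ρ → (4,5,-1)
river: ρ → (-1,5,4)
river: ρ → (4,3,-2)
ρ-cycle length = 10 (tail of 1 descent step not counted)

10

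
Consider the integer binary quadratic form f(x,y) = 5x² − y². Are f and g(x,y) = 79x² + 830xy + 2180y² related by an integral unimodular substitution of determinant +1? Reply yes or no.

D₁ = 20, D₂ = 20
river cycle of f (length 2): (-1, 4, 1), (1, 4, -1)
river cycle of g (length 2): (-1, 4, 1), (1, 4, -1)
cycles coincide ⇒ equivalent

yes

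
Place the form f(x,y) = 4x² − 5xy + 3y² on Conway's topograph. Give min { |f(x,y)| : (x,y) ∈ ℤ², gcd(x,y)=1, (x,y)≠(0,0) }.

translate: b→3 (≡-5 mod 8), so (4,-5,3)→(4,3,2)
flip: (4,3,2)→(2,-3,4)
translate: b→1 (≡-3 mod 4), so (2,-3,4)→(2,1,3)
reduced (well bottom): (2,1,3) with a≤c, −a<b≤a
well minimum = a = 2

2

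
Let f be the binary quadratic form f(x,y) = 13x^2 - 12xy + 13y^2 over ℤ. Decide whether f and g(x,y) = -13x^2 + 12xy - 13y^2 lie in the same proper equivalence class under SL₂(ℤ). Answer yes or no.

D₁ = -532, D₂ = -532
f: flip: (13,-12,13)→(13,12,13)
f: reduced (well bottom): (13,12,13) with a≤c, −a<b≤a
g is negative-definite; reduce −g:
−g: flip: (13,-12,13)→(13,12,13)
−g: reduced (well bottom): (13,12,13) with a≤c, −a<b≤a
flip sign back: reduced form of g is (-13,-12,-13)
reduced forms (13, 12, 13) vs (-13, -12, -13) ⇒ inequivalent

no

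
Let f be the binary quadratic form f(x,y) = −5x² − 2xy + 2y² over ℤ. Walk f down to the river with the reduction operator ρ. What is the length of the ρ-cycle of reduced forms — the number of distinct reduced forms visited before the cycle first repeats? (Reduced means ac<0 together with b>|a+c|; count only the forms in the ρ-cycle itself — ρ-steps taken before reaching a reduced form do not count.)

D = 44, ⌊√D⌋ = 6
descent: ρ → (2,6,-1)  [lands on river]
river: ρ → (-1,6,2)
ρ-cycle length = 2 (tail of 1 descent step not counted)

2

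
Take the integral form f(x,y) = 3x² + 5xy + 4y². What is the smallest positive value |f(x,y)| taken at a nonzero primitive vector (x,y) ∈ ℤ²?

translate: b→-1 (≡5 mod 6), so (3,5,4)→(3,-1,2)
flip: (3,-1,2)→(2,1,3)
reduced (well bottom): (2,1,3) with a≤c, −a<b≤a
well minimum = a = 2

2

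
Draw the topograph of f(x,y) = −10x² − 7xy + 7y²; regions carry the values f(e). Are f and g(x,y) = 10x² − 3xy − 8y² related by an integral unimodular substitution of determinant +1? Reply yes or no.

D₁ = 329, D₂ = 329
river cycle of f (length 16): (7, 7, -10), (-10, 13, 4), (4, 11, -13), (-13, 15, 2), (2, 17, -5), (-5, 13, 8), (8, 3, -10), (-10, 17, 1), (1, 17, -10), (-10, 3, 8), … (6 more)
river cycle of g (length 16): (-8, 3, 10), (10, 17, -1), (-1, 17, 10), (10, 3, -8), (-8, 13, 5), (5, 17, -2), (-2, 15, 13), (13, 11, -4), (-4, 13, 10), (10, 7, -7), … (6 more)
cycles differ ⇒ inequivalent

no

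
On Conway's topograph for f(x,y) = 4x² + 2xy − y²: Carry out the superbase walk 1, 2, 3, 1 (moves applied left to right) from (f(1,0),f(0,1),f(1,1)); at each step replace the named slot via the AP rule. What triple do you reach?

start (4,-1,5) = (f(1,0),f(0,1),f(1,1))
replace slot 1: 2·((-1)+5) − 4 = 4 → (4,-1,5)
replace slot 2: 2·(4+5) − (-1) = 19 → (4,19,5)
replace slot 3: 2·(4+19) − 5 = 41 → (4,19,41)
replace slot 1: 2·(19+41) − 4 = 116 → (116,19,41)

116,19,41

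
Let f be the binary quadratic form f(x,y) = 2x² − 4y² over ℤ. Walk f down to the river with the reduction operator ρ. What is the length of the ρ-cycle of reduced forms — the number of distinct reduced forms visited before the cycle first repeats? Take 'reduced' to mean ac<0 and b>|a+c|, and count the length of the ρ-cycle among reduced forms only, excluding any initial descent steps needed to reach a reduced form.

D = 32, ⌊√D⌋ = 5
descent: ρ → (-4,0,2)
descent: ρ → (2,4,-2)  [lands on river]
river: ρ → (-2,4,2)
ρ-cycle length = 2 (tail of 2 descent steps not counted)

2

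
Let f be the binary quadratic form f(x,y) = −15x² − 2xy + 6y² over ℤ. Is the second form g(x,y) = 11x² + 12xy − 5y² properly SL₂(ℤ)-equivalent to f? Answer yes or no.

D₁ = 364, D₂ = 364
river cycle of f (length 8): (6, 14, -7), (-7, 14, 6), (6, 10, -11), (-11, 12, 5), (5, 18, -2), (-2, 18, 5), (5, 12, -11), (-11, 10, 6)
river cycle of g (length 8): (-5, 18, 2), (2, 18, -5), (-5, 12, 11), (11, 10, -6), (-6, 14, 7), (7, 14, -6), (-6, 10, 11), (11, 12, -5)
cycles differ ⇒ inequivalent

no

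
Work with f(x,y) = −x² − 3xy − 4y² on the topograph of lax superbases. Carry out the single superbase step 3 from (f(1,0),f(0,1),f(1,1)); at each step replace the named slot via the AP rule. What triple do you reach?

start (-1,-4,-8) = (f(1,0),f(0,1),f(1,1))
replace slot 3: 2·((-1)+(-4)) − (-8) = -2 → (-1,-4,-2)

-1,-4,-2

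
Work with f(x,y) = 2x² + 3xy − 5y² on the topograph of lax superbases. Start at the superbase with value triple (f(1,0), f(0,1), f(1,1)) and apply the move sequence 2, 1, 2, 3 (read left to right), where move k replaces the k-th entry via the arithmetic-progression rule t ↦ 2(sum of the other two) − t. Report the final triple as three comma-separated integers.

start (2,-5,0) = (f(1,0),f(0,1),f(1,1))
replace slot 2: 2·(2+0) − (-5) = 9 → (2,9,0)
replace slot 1: 2·(9+0) − 2 = 16 → (16,9,0)
replace slot 2: 2·(16+0) − 9 = 23 → (16,23,0)
replace slot 3: 2·(16+23) − 0 = 78 → (16,23,78)

16,23,78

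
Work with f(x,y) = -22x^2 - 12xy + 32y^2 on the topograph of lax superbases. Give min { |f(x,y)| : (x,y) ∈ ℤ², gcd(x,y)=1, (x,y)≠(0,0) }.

descent: ρ → (32,12,-22)  [lands on river]
river: ρ → (-22,32,22)
river: ρ → (22,12,-32)
river: ρ → (-32,52,2)
river: ρ → (2,52,-32)
river: ρ → (-32,12,22)
river: ρ → (22,32,-22)
river: ρ → (-22,12,32)
river: ρ → (32,52,-2)
river: ρ → (-2,52,32)
closes: descent 1, river 10
min |a| on river = 2

2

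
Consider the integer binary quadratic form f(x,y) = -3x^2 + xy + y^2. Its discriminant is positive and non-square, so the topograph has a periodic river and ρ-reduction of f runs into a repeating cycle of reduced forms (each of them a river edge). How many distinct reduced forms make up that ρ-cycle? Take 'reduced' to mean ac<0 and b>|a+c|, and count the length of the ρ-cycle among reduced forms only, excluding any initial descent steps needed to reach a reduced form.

D = 13, ⌊√D⌋ = 3
descent: ρ → (1,3,-1)  [lands on river]
river: ρ → (-1,3,1)
ρ-cycle length = 2 (tail of 1 descent step not counted)

2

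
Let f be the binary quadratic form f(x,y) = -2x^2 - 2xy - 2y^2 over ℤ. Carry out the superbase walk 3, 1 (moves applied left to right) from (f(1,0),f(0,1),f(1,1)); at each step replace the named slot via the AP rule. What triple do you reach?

start (-2,-2,-6) = (f(1,0),f(0,1),f(1,1))
replace slot 3: 2·((-2)+(-2)) − (-6) = -2 → (-2,-2,-2)
replace slot 1: 2·((-2)+(-2)) − (-2) = -6 → (-6,-2,-2)

-6,-2,-2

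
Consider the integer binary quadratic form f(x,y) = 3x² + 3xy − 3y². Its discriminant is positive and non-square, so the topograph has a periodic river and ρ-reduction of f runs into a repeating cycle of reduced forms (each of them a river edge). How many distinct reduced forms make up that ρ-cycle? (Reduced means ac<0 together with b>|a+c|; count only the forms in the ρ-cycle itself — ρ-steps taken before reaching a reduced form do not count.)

D = 45, ⌊√D⌋ = 6
river: ρ → (-3,3,3)
river: ρ → (3,3,-3)
ρ-cycle length = 2 (tail of 0 descent steps not counted)

2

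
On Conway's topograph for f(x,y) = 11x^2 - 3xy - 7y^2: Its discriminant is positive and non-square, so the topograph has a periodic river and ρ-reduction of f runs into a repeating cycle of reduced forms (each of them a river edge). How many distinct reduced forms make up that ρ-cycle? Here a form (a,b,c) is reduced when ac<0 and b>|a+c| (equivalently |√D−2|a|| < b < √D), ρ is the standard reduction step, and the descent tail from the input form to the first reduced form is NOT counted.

D = 317, ⌊√D⌋ = 17
descent: ρ → (-7,17,1)  [lands on river]
river: ρ → (1,17,-7)
river: ρ → (-7,11,7)
river: ρ → (7,17,-1)
river: ρ → (-1,17,7)
river: ρ → (7,11,-7)
ρ-cycle length = 6 (tail of 1 descent step not counted)

6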